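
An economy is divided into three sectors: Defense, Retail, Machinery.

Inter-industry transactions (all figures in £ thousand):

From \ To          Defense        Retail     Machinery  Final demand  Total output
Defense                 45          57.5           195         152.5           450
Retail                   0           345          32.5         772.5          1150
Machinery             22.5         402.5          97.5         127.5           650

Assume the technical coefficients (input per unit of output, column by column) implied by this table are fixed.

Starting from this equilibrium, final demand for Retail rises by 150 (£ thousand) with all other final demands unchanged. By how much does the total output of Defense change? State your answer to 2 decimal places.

Δx_1 = 43.46

Technical coefficients a_ij = z_ij / X_j:
  a_11 = 45/450 = 0.10, a_21 = 0/450 = 0.00, a_31 = 22.5/450 = 0.05
  a_12 = 57.5/1150 = 0.05, a_22 = 345/1150 = 0.30, a_32 = 402.5/1150 = 0.35
  a_13 = 195/650 = 0.30, a_23 = 32.5/650 = 0.05, a_33 = 97.5/650 = 0.15
I − A =
  [   0.90    -0.05    -0.30]
  [   0.00     0.70    -0.05]
  [  -0.05    -0.35     0.85]
Cofactors of I−A, C_ij = (−1)^(i+j)·(minor ij) (rows/columns in the sector order above):
  C_11 = (0.70)(0.85) − (-0.05)(-0.35) = 0.5775
  C_12 = −[(0.00)(0.85) − (-0.05)(-0.05)] = 0.0025
  C_13 = (0.00)(-0.35) − (0.70)(-0.05) = 0.0350
  C_21 = −[(-0.05)(0.85) − (-0.30)(-0.35)] = 0.1475
  C_22 = (0.90)(0.85) − (-0.30)(-0.05) = 0.7500
  C_23 = −[(0.90)(-0.35) − (-0.05)(-0.05)] = 0.3175
  C_31 = (-0.05)(-0.05) − (-0.30)(0.70) = 0.2125
  C_32 = −[(0.90)(-0.05) − (-0.30)(0.00)] = 0.0450
  C_33 = (0.90)(0.70) − (-0.05)(0.00) = 0.6300
det(I−A) = Σ_j (I−A)_1j·C_1j = (0.90)(0.5775) + (-0.05)(0.0025) + (-0.30)(0.0350) = 0.509125
adj(I−A) = Cᵀ =
  [ 0.5775   0.1475   0.2125]
  [ 0.0025   0.7500   0.0450]
  [ 0.0350   0.3175   0.6300]
(I − A)⁻¹ = adj(I−A) / det(I−A) ≈
  [   1.1343     0.2897     0.4174]
  [   0.0049     1.4731     0.0884]
  [   0.0687     0.6236     1.2374]
Δx = (I − A)⁻¹ Δd with Δd having +150 in the Retail component and 0 elsewhere.
So Δx_1 = L_12 · (+150), where L_12 = adj(I−A)_12 / det(I−A) = 0.1475 / 0.509125.
Δx_1 = 0.1475 × (+150) / 0.509125 = 22.125 / 0.509125 ≈ 43.46.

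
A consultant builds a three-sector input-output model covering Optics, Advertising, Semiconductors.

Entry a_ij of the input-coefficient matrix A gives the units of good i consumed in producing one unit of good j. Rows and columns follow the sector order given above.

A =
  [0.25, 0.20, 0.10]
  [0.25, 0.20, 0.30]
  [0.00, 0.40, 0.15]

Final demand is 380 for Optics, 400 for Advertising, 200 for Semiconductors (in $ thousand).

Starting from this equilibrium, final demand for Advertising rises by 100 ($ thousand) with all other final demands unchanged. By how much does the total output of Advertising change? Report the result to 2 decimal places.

Δx_A = 173.47

I − A =
  [   0.75    -0.20    -0.10]
  [  -0.25     0.80    -0.30]
  [   0.00    -0.40     0.85]
Cofactors of I−A, C_ij = (−1)^(i+j)·(minor ij) (rows/columns in the sector order above):
  C_11 = (0.80)(0.85) − (-0.30)(-0.40) = 0.5600
  C_12 = −[(-0.25)(0.85) − (-0.30)(0.00)] = 0.2125
  C_13 = (-0.25)(-0.40) − (0.80)(0.00) = 0.1000
  C_21 = −[(-0.20)(0.85) − (-0.10)(-0.40)] = 0.2100
  C_22 = (0.75)(0.85) − (-0.10)(0.00) = 0.6375
  C_23 = −[(0.75)(-0.40) − (-0.20)(0.00)] = 0.3000
  C_31 = (-0.20)(-0.30) − (-0.10)(0.80) = 0.1400
  C_32 = −[(0.75)(-0.30) − (-0.10)(-0.25)] = 0.2500
  C_33 = (0.75)(0.80) − (-0.20)(-0.25) = 0.5500
det(I−A) = Σ_j (I−A)_1j·C_1j = (0.75)(0.5600) + (-0.20)(0.2125) + (-0.10)(0.1000) = 0.3675
adj(I−A) = Cᵀ =
  [ 0.5600   0.2100   0.1400]
  [ 0.2125   0.6375   0.2500]
  [ 0.1000   0.3000   0.5500]
(I − A)⁻¹ = adj(I−A) / det(I−A) ≈
  [   1.5238     0.5714     0.3810]
  [   0.5782     1.7347     0.6803]
  [   0.2721     0.8163     1.4966]
Δx = (I − A)⁻¹ Δd with Δd having +100 in the Advertising component and 0 elsewhere.
So Δx_A = L_AA · (+100), where L_AA = adj(I−A)_AA / det(I−A) = 0.6375 / 0.3675.
Δx_A = 0.6375 × (+100) / 0.3675 = 63.75 / 0.3675 ≈ 173.47.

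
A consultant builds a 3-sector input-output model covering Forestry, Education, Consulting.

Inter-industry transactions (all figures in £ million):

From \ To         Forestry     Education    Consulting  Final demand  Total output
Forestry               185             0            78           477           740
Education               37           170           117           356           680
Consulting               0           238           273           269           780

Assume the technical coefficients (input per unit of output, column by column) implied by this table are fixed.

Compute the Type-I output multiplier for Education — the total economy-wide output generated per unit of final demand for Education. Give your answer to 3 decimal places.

m_2 = 2.419

Technical coefficients a_ij = z_ij / X_j:
  a_11 = 185/740 = 0.25, a_21 = 37/740 = 0.05, a_31 = 0/740 = 0.00
  a_12 = 0/680 = 0.00, a_22 = 170/680 = 0.25, a_32 = 238/680 = 0.35
  a_13 = 78/780 = 0.10, a_23 = 117/780 = 0.15, a_33 = 273/780 = 0.35
I − A =
  [   0.75     0.00    -0.10]
  [  -0.05     0.75    -0.15]
  [   0.00    -0.35     0.65]
Cofactors of I−A, C_ij = (−1)^(i+j)·(minor ij) (rows/columns in the sector order above):
  C_11 = (0.75)(0.65) − (-0.15)(-0.35) = 0.4350
  C_12 = −[(-0.05)(0.65) − (-0.15)(0.00)] = 0.0325
  C_13 = (-0.05)(-0.35) − (0.75)(0.00) = 0.0175
  C_21 = −[(0.00)(0.65) − (-0.10)(-0.35)] = 0.0350
  C_22 = (0.75)(0.65) − (-0.10)(0.00) = 0.4875
  C_23 = −[(0.75)(-0.35) − (0.00)(0.00)] = 0.2625
  C_31 = (0.00)(-0.15) − (-0.10)(0.75) = 0.0750
  C_32 = −[(0.75)(-0.15) − (-0.10)(-0.05)] = 0.1175
  C_33 = (0.75)(0.75) − (0.00)(-0.05) = 0.5625
det(I−A) = Σ_j (I−A)_1j·C_1j = (0.75)(0.4350) + (0.00)(0.0325) + (-0.10)(0.0175) = 0.3245
adj(I−A) = Cᵀ =
  [ 0.4350   0.0350   0.0750]
  [ 0.0325   0.4875   0.1175]
  [ 0.0175   0.2625   0.5625]
(I − A)⁻¹ = adj(I−A) / det(I−A) ≈
  [   1.3405     0.1079     0.2311]
  [   0.1002     1.5023     0.3621]
  [   0.0539     0.8089     1.7334]
The output multiplier for sector j is the column-j sum of the Leontief inverse (I − A)⁻¹ = adj(I−A) / det(I−A).
Column 2 of adj(I−A): (0.0350, 0.4875, 0.2625); det(I−A) = 0.3245.
m_2 = (0.0350 + 0.4875 + 0.2625) / 0.3245 = 0.785 / 0.3245 ≈ 2.419.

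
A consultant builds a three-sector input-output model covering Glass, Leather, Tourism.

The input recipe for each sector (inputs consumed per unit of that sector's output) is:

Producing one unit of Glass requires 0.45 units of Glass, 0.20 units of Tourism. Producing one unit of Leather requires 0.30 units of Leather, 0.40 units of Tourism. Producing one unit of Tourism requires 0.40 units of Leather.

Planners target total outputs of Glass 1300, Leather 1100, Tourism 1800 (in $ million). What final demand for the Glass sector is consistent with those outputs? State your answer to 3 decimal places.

I − A =
  [   0.55     0.00     0.00]
  [   0.00     0.70    -0.40]
  [  -0.20    -0.40     1.00]
d = (I − A) x:
  d_1 = (+0.55)·1300 + (+0.00)·1100 + (+0.00)·1800 = 715.000
  d_2 = (+0.00)·1300 + (+0.70)·1100 + (-0.40)·1800 = 50.000
  d_3 = (-0.20)·1300 + (-0.40)·1100 + (+1.00)·1800 = 1100.000

d_1 = 715.000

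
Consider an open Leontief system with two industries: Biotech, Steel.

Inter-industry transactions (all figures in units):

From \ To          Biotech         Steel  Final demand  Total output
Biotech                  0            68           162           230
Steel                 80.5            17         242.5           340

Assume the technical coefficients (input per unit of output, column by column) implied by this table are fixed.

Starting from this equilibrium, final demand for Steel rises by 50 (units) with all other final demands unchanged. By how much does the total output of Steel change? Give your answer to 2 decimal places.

Δx_2 = 56.82

Technical coefficients a_ij = z_ij / X_j:
  a_11 = 0/230 = 0.00, a_21 = 80.5/230 = 0.35
  a_12 = 68/340 = 0.20, a_22 = 17/340 = 0.05
I − A =
  [   1.00    -0.20]
  [  -0.35     0.95]
det(I−A) = (1.00)(0.95) − (-0.20)(-0.35) = 0.8800
adj(I−A) = [[0.95, 0.20], [0.35, 1.00]]
(I − A)⁻¹ = adj(I−A) / det(I−A) ≈
  [   1.0795     0.2273]
  [   0.3977     1.1364]
Δx = (I − A)⁻¹ Δd with Δd having +50 in the Steel component and 0 elsewhere.
So Δx_2 = L_22 · (+50), where L_22 = adj(I−A)_22 / det(I−A) = 1.00 / 0.8800.
Δx_2 = 1.00 × (+50) / 0.8800 = 50.00 / 0.8800 ≈ 56.82.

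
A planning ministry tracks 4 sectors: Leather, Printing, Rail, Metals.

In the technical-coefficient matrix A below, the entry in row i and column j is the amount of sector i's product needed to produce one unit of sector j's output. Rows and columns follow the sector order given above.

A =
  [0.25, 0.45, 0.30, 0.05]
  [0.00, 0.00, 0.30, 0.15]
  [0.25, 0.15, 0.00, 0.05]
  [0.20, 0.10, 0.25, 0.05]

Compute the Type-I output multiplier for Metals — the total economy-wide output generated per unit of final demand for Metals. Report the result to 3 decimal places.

m_M = 1.844

I − A =
  [   0.75    -0.45    -0.30    -0.05]
  [   0.00     1.00    -0.30    -0.15]
  [  -0.25    -0.15     1.00    -0.05]
  [  -0.20    -0.10    -0.25     0.95]
Compute the cofactors C_ij = (−1)^(i+j)·(3×3 minor ij) of I−A; the adjugate is their transpose:
adj(I−A) = Cᵀ =
  [ 0.872625   0.473000   0.439625   0.143750]
  [ 0.113625   0.615750   0.247875   0.116250]
  [ 0.248250   0.221750   0.677750   0.083750]
  [ 0.261000   0.222750   0.297000   0.607500]
det(I−A) = Σ_j (I−A)_1j·C_1j = (0.75)(0.872625) + (-0.45)(0.113625) + (-0.30)(0.248250) + (-0.05)(0.261000) = 0.5158125
(I − A)⁻¹ = adj(I−A) / det(I−A) ≈
  [   1.6917     0.9170     0.8523     0.2787]
  [   0.2203     1.1937     0.4806     0.2254]
  [   0.4813     0.4299     1.3139     0.1624]
  [   0.5060     0.4318     0.5758     1.1778]
The output multiplier for sector j is the column-j sum of the Leontief inverse (I − A)⁻¹ = adj(I−A) / det(I−A).
Column M of adj(I−A): (0.143750, 0.116250, 0.083750, 0.607500); det(I−A) = 0.5158125.
m_M = (0.143750 + 0.116250 + 0.083750 + 0.607500) / 0.5158125 = 0.95125 / 0.5158125 ≈ 1.844.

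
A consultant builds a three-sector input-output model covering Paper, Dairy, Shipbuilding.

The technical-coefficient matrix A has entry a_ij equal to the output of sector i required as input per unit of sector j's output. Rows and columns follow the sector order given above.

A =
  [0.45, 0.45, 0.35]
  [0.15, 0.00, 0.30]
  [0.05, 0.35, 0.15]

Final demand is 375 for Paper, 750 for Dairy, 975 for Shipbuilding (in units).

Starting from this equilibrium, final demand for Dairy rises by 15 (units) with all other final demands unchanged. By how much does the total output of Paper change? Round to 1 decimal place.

I − A =
  [   0.55    -0.45    -0.35]
  [  -0.15     1.00    -0.30]
  [  -0.05    -0.35     0.85]
Cofactors of I−A, C_ij = (−1)^(i+j)·(minor ij) (rows/columns in the sector order above):
  C_11 = (1.00)(0.85) − (-0.30)(-0.35) = 0.7450
  C_12 = −[(-0.15)(0.85) − (-0.30)(-0.05)] = 0.1425
  C_13 = (-0.15)(-0.35) − (1.00)(-0.05) = 0.1025
  C_21 = −[(-0.45)(0.85) − (-0.35)(-0.35)] = 0.5050
  C_22 = (0.55)(0.85) − (-0.35)(-0.05) = 0.4500
  C_23 = −[(0.55)(-0.35) − (-0.45)(-0.05)] = 0.2150
  C_31 = (-0.45)(-0.30) − (-0.35)(1.00) = 0.4850
  C_32 = −[(0.55)(-0.30) − (-0.35)(-0.15)] = 0.2175
  C_33 = (0.55)(1.00) − (-0.45)(-0.15) = 0.4825
det(I−A) = Σ_j (I−A)_1j·C_1j = (0.55)(0.7450) + (-0.45)(0.1425) + (-0.35)(0.1025) = 0.30975
adj(I−A) = Cᵀ =
  [ 0.7450   0.5050   0.4850]
  [ 0.1425   0.4500   0.2175]
  [ 0.1025   0.2150   0.4825]
(I − A)⁻¹ = adj(I−A) / det(I−A) ≈
  [   2.4052     1.6303     1.5658]
  [   0.4600     1.4528     0.7022]
  [   0.3309     0.6941     1.5577]
Δx = (I − A)⁻¹ Δd with Δd having +15 in the Dairy component and 0 elsewhere.
So Δx_P = L_PD · (+15), where L_PD = adj(I−A)_PD / det(I−A) = 0.5050 / 0.30975.
Δx_P = 0.5050 × (+15) / 0.30975 = 7.575 / 0.30975 ≈ 24.5.

Δx_P = 24.5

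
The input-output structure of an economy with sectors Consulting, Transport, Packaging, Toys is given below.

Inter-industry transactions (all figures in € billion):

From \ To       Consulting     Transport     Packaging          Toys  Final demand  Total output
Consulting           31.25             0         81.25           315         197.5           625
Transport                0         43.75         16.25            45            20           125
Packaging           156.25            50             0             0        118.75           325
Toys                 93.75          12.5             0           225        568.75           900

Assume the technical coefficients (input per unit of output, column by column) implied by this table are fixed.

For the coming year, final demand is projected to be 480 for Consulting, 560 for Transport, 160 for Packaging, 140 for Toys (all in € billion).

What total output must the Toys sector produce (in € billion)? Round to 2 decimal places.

x_4 = 492.02

Technical coefficients a_ij = z_ij / X_j:
  a_11 = 31.25/625 = 0.05, a_21 = 0/625 = 0.00, a_31 = 156.25/625 = 0.25, a_41 = 93.75/625 = 0.15
  a_12 = 0/125 = 0.00, a_22 = 43.75/125 = 0.35, a_32 = 50/125 = 0.40, a_42 = 12.5/125 = 0.10
  a_13 = 81.25/325 = 0.25, a_23 = 16.25/325 = 0.05, a_33 = 0/325 = 0.00, a_43 = 0/325 = 0.00
  a_14 = 315/900 = 0.35, a_24 = 45/900 = 0.05, a_34 = 0/900 = 0.00, a_44 = 225/900 = 0.25
I − A =
  [   0.95     0.00    -0.25    -0.35]
  [   0.00     0.65    -0.05    -0.05]
  [  -0.25    -0.40     1.00     0.00]
  [  -0.15    -0.10     0.00     0.75]
Compute the cofactors C_ij = (−1)^(i+j)·(3×3 minor ij) of I−A; the adjugate is their transpose:
adj(I−A) = Cᵀ =
  [ 0.467500   0.110000   0.122375   0.225500]
  [ 0.016875   0.613125   0.034875   0.048750]
  [ 0.123625   0.272750   0.424250   0.075875]
  [ 0.095750   0.103750   0.029125   0.557875]
det(I−A) = Σ_j (I−A)_1j·C_1j = (0.95)(0.467500) + (0.00)(0.016875) + (-0.25)(0.123625) + (-0.35)(0.095750) = 0.37970625
(I − A)⁻¹ = adj(I−A) / det(I−A) ≈
  [   1.2312     0.2897     0.3223     0.5939]
  [   0.0444     1.6147     0.0918     0.1284]
  [   0.3256     0.7183     1.1173     0.1998]
  [   0.2522     0.2732     0.0767     1.4692]
x = (I − A)⁻¹ d = adj(I−A)·d / det(I−A), with det(I−A) = 0.37970625:
  x_1 = (0.467500·480 + 0.110000·560 + 0.122375·160 + 0.225500·140) / 0.37970625 = 337.15 / 0.37970625 ≈ 887.92
  x_2 = (0.016875·480 + 0.613125·560 + 0.034875·160 + 0.048750·140) / 0.37970625 = 363.855 / 0.37970625 ≈ 958.25
  x_3 = (0.123625·480 + 0.272750·560 + 0.424250·160 + 0.075875·140) / 0.37970625 = 290.5825 / 0.37970625 ≈ 765.28
  x_4 = (0.095750·480 + 0.103750·560 + 0.029125·160 + 0.557875·140) / 0.37970625 = 186.8225 / 0.37970625 ≈ 492.02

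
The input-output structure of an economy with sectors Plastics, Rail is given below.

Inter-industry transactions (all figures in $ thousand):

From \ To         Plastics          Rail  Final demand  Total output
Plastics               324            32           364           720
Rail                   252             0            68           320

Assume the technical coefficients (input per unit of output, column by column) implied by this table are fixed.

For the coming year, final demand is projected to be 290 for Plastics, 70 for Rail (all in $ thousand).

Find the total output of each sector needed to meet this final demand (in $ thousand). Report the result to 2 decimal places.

Technical coefficients a_ij = z_ij / X_j:
  a_PP = 324/720 = 0.45, a_RP = 252/720 = 0.35
  a_PR = 32/320 = 0.10, a_RR = 0/320 = 0.00
I − A =
  [   0.55    -0.10]
  [  -0.35     1.00]
det(I−A) = (0.55)(1.00) − (-0.10)(-0.35) = 0.5150
adj(I−A) = [[1.00, 0.10], [0.35, 0.55]]
(I − A)⁻¹ = adj(I−A) / det(I−A) ≈
  [   1.9417     0.1942]
  [   0.6796     1.0680]
x = (I − A)⁻¹ d = adj(I−A)·d / det(I−A), with det(I−A) = 0.5150:
  x_P = (1.00·290 + 0.10·70) / 0.5150 = 297.00 / 0.5150 ≈ 576.70
  x_R = (0.35·290 + 0.55·70) / 0.5150 = 140.00 / 0.5150 ≈ 271.84

x_P = 576.70, x_R = 271.84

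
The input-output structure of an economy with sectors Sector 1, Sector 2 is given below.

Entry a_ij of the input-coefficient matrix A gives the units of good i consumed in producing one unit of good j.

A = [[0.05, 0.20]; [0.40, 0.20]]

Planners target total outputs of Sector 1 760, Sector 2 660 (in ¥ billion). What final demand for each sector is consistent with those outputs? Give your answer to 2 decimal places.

I − A =
  [   0.95    -0.20]
  [  -0.40     0.80]
d = (I − A) x:
  d_1 = (+0.95)·760 + (-0.20)·660 = 590.00
  d_2 = (-0.40)·760 + (+0.80)·660 = 224.00

d_1 = 590.00, d_2 = 224.00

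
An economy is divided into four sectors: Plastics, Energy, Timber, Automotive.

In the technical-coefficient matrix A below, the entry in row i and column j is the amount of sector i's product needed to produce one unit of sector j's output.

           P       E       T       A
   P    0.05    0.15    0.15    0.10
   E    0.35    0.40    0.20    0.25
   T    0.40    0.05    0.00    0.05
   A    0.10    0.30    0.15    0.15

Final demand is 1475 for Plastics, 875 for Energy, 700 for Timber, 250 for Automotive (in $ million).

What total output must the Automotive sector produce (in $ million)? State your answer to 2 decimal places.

x_A = 2908.17

I − A =
  [   0.95    -0.15    -0.15    -0.10]
  [  -0.35     0.60    -0.20    -0.25]
  [  -0.40    -0.05     1.00    -0.05]
  [  -0.10    -0.30    -0.15     0.85]
Compute the cofactors C_ij = (−1)^(i+j)·(3×3 minor ij) of I−A; the adjugate is their transpose:
adj(I−A) = Cᵀ =
  [ 0.417125   0.165750   0.111375   0.104375]
  [ 0.403875   0.732625   0.248750   0.277625]
  [ 0.198375   0.117875   0.348375   0.078500]
  [ 0.226625   0.298875   0.162375   0.457375]
det(I−A) = Σ_j (I−A)_1j·C_1j = (0.95)(0.417125) + (-0.15)(0.403875) + (-0.15)(0.198375) + (-0.10)(0.226625) = 0.28326875
(I − A)⁻¹ = adj(I−A) / det(I−A) ≈
  [   1.4725     0.5851     0.3932     0.3685]
  [   1.4258     2.5863     0.8781     0.9801]
  [   0.7003     0.4161     1.2298     0.2771]
  [   0.8000     1.0551     0.5732     1.6146]
x = (I − A)⁻¹ d = adj(I−A)·d / det(I−A), with det(I−A) = 0.28326875:
  x_P = (0.417125·1475 + 0.165750·875 + 0.111375·700 + 0.104375·250) / 0.28326875 = 864.346875 / 0.28326875 ≈ 3051.33
  x_E = (0.403875·1475 + 0.732625·875 + 0.248750·700 + 0.277625·250) / 0.28326875 = 1480.29375 / 0.28326875 ≈ 5225.76
  x_T = (0.198375·1475 + 0.117875·875 + 0.348375·700 + 0.078500·250) / 0.28326875 = 659.23125 / 0.28326875 ≈ 2327.23
  x_A = (0.226625·1475 + 0.298875·875 + 0.162375·700 + 0.457375·250) / 0.28326875 = 823.79375 / 0.28326875 ≈ 2908.17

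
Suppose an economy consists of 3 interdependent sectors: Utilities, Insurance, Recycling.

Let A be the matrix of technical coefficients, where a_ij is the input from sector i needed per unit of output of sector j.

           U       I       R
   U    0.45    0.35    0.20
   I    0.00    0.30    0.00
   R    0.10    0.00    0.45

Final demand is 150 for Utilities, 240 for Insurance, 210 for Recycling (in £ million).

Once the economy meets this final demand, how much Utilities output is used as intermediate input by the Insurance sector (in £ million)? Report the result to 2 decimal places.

I − A =
  [   0.55    -0.35    -0.20]
  [   0.00     0.70     0.00]
  [  -0.10     0.00     0.55]
Cofactors of I−A, C_ij = (−1)^(i+j)·(minor ij) (rows/columns in the sector order above):
  C_11 = (0.70)(0.55) − (0.00)(0.00) = 0.3850
  C_12 = −[(0.00)(0.55) − (0.00)(-0.10)] = 0.0000
  C_13 = (0.00)(0.00) − (0.70)(-0.10) = 0.0700
  C_21 = −[(-0.35)(0.55) − (-0.20)(0.00)] = 0.1925
  C_22 = (0.55)(0.55) − (-0.20)(-0.10) = 0.2825
  C_23 = −[(0.55)(0.00) − (-0.35)(-0.10)] = 0.0350
  C_31 = (-0.35)(0.00) − (-0.20)(0.70) = 0.1400
  C_32 = −[(0.55)(0.00) − (-0.20)(0.00)] = 0.0000
  C_33 = (0.55)(0.70) − (-0.35)(0.00) = 0.3850
det(I−A) = Σ_j (I−A)_1j·C_1j = (0.55)(0.3850) + (-0.35)(0.0000) + (-0.20)(0.0700) = 0.19775
adj(I−A) = Cᵀ =
  [ 0.3850   0.1925   0.1400]
  [ 0.0000   0.2825   0.0000]
  [ 0.0700   0.0350   0.3850]
(I − A)⁻¹ = adj(I−A) / det(I−A) ≈
  [   1.9469     0.9735     0.7080]
  [   0.0000     1.4286     0.0000]
  [   0.3540     0.1770     1.9469]
First solve x = (I − A)⁻¹ d = adj(I−A)·d / det(I−A); in particular x_I = (0.0000·150 + 0.2825·240 + 0.0000·210) / 0.19775 = 67.80 / 0.19775 ≈ 342.8571.
Intermediate flow from U to I: z_UI = a_UI · x_I = 0.35 × 67.80 / 0.19775 = 23.73 / 0.19775 = 120.00.

z_UI = 120.00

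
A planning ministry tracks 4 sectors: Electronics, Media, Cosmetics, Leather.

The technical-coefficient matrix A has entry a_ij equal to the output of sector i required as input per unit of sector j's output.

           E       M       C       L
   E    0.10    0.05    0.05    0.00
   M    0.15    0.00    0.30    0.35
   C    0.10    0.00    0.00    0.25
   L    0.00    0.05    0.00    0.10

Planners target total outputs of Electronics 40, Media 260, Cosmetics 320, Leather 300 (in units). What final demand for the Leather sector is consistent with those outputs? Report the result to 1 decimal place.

d_L = 257.0

I − A =
  [   0.90    -0.05    -0.05     0.00]
  [  -0.15     1.00    -0.30    -0.35]
  [  -0.10     0.00     1.00    -0.25]
  [   0.00    -0.05     0.00     0.90]
d = (I − A) x:
  d_E = (+0.90)·40 + (-0.05)·260 + (-0.05)·320 + (+0.00)·300 = 7.0
  d_M = (-0.15)·40 + (+1.00)·260 + (-0.30)·320 + (-0.35)·300 = 53.0
  d_C = (-0.10)·40 + (+0.00)·260 + (+1.00)·320 + (-0.25)·300 = 241.0
  d_L = (+0.00)·40 + (-0.05)·260 + (+0.00)·320 + (+0.90)·300 = 257.0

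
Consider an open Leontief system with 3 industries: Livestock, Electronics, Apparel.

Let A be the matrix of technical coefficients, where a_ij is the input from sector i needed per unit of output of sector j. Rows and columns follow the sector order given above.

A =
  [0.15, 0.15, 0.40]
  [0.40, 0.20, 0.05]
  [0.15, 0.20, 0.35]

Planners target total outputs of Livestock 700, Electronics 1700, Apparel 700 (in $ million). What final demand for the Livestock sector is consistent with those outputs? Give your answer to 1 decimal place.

d_1 = 60.0

I − A =
  [   0.85    -0.15    -0.40]
  [  -0.40     0.80    -0.05]
  [  -0.15    -0.20     0.65]
d = (I − A) x:
  d_1 = (+0.85)·700 + (-0.15)·1700 + (-0.40)·700 = 60.0
  d_2 = (-0.40)·700 + (+0.80)·1700 + (-0.05)·700 = 1045.0
  d_3 = (-0.15)·700 + (-0.20)·1700 + (+0.65)·700 = 10.0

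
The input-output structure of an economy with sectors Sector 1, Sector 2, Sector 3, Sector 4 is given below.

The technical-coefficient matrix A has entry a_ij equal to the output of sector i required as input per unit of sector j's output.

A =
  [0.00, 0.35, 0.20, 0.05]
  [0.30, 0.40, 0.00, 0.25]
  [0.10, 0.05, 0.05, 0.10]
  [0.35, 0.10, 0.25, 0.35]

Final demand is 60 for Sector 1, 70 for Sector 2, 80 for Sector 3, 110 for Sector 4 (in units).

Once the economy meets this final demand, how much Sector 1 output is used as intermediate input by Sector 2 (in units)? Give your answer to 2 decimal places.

z_12 = 155.70

I − A =
  [   1.00    -0.35    -0.20    -0.05]
  [  -0.30     0.60     0.00    -0.25]
  [  -0.10    -0.05     0.95    -0.10]
  [  -0.35    -0.10    -0.25     0.65]
Compute the cofactors C_ij = (−1)^(i+j)·(3×3 minor ij) of I−A; the adjugate is their transpose:
adj(I−A) = Cᵀ =
  [ 0.328625   0.221250   0.102375   0.126125]
  [ 0.267125   0.554625   0.122750   0.252750]
  [ 0.074625   0.077125   0.254125   0.074500]
  [ 0.246750   0.234125   0.171750   0.455250]
det(I−A) = Σ_j (I−A)_1j·C_1j = (1.00)(0.328625) + (-0.35)(0.267125) + (-0.20)(0.074625) + (-0.05)(0.246750) = 0.20786875
(I − A)⁻¹ = adj(I−A) / det(I−A) ≈
  [   1.5809     1.0644     0.4925     0.6068]
  [   1.2851     2.6681     0.5905     1.2159]
  [   0.3590     0.3710     1.2225     0.3584]
  [   1.1870     1.1263     0.8262     2.1901]
First solve x = (I − A)⁻¹ d = adj(I−A)·d / det(I−A); in particular x_2 = (0.267125·60 + 0.554625·70 + 0.122750·80 + 0.252750·110) / 0.20786875 = 92.47375 / 0.20786875 ≈ 444.8661.
Intermediate flow from 1 to 2: z_12 = a_12 · x_2 = 0.35 × 92.47375 / 0.20786875 = 32.3658125 / 0.20786875 ≈ 155.70.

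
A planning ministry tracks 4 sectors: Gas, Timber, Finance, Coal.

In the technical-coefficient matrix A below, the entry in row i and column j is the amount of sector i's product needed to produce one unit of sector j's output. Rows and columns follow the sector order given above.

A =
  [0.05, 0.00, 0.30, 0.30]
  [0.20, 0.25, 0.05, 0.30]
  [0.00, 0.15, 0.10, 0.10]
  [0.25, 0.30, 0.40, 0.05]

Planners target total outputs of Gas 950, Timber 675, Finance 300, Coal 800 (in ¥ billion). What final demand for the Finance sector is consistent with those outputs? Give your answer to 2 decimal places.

d_3 = 88.75

I − A =
  [   0.95     0.00    -0.30    -0.30]
  [  -0.20     0.75    -0.05    -0.30]
  [   0.00    -0.15     0.90    -0.10]
  [  -0.25    -0.30    -0.40     0.95]
d = (I − A) x:
  d_1 = (+0.95)·950 + (+0.00)·675 + (-0.30)·300 + (-0.30)·800 = 572.50
  d_2 = (-0.20)·950 + (+0.75)·675 + (-0.05)·300 + (-0.30)·800 = 61.25
  d_3 = (+0.00)·950 + (-0.15)·675 + (+0.90)·300 + (-0.10)·800 = 88.75
  d_4 = (-0.25)·950 + (-0.30)·675 + (-0.40)·300 + (+0.95)·800 = 200.00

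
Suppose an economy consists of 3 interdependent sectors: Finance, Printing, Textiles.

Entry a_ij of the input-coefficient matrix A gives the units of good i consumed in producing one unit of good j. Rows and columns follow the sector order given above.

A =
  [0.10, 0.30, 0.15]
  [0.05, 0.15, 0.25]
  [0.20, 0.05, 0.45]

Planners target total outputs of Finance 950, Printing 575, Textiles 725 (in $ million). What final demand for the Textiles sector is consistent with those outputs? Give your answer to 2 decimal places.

d_3 = 180.00

I − A =
  [   0.90    -0.30    -0.15]
  [  -0.05     0.85    -0.25]
  [  -0.20    -0.05     0.55]
d = (I − A) x:
  d_1 = (+0.90)·950 + (-0.30)·575 + (-0.15)·725 = 573.75
  d_2 = (-0.05)·950 + (+0.85)·575 + (-0.25)·725 = 260.00
  d_3 = (-0.20)·950 + (-0.05)·575 + (+0.55)·725 = 180.00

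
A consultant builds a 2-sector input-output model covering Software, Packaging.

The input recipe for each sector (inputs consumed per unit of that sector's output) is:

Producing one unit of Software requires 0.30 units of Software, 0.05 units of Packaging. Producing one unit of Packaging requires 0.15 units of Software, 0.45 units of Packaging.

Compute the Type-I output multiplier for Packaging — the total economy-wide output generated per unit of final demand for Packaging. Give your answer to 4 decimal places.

m_2 = 2.2517

I − A =
  [   0.70    -0.15]
  [  -0.05     0.55]
det(I−A) = (0.70)(0.55) − (-0.15)(-0.05) = 0.3775
adj(I−A) = [[0.55, 0.15], [0.05, 0.70]]
(I − A)⁻¹ = adj(I−A) / det(I−A) ≈
  [   1.45695     0.39735]
  [   0.13245     1.85430]
The output multiplier for sector j is the column-j sum of the Leontief inverse (I − A)⁻¹ = adj(I−A) / det(I−A).
Column 2 of adj(I−A): (0.15, 0.70); det(I−A) = 0.3775.
m_2 = (0.15 + 0.70) / 0.3775 = 0.85 / 0.3775 ≈ 2.2517.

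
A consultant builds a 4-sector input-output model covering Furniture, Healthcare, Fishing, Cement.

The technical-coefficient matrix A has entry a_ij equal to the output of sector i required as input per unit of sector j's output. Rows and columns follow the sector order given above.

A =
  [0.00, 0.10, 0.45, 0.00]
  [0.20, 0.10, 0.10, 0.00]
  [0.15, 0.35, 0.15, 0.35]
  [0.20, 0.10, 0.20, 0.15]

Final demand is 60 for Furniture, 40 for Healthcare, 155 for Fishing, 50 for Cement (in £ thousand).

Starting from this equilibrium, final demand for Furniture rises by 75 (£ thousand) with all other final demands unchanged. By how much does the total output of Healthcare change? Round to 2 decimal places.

I − A =
  [   1.00    -0.10    -0.45     0.00]
  [  -0.20     0.90    -0.10     0.00]
  [  -0.15    -0.35     0.85    -0.35]
  [  -0.20    -0.10    -0.20     0.85]
Compute the cofactors C_ij = (−1)^(i+j)·(3×3 minor ij) of I−A; the adjugate is their transpose:
adj(I−A) = Cᵀ =
  [ 0.554000   0.214875   0.352750   0.145250]
  [ 0.150250   0.563625   0.161500   0.066500]
  [ 0.244250   0.352250   0.748000   0.308000]
  [ 0.205500   0.199750   0.278000   0.619250]
det(I−A) = Σ_j (I−A)_1j·C_1j = (1.00)(0.554000) + (-0.10)(0.150250) + (-0.45)(0.244250) + (0.00)(0.205500) = 0.4290625
(I − A)⁻¹ = adj(I−A) / det(I−A) ≈
  [   1.2912     0.5008     0.8221     0.3385]
  [   0.3502     1.3136     0.3764     0.1550]
  [   0.5693     0.8210     1.7433     0.7178]
  [   0.4790     0.4655     0.6479     1.4433]
Δx = (I − A)⁻¹ Δd with Δd having +75 in the Furniture component and 0 elsewhere.
So Δx_2 = L_21 · (+75), where L_21 = adj(I−A)_21 / det(I−A) = 0.150250 / 0.4290625.
Δx_2 = 0.150250 × (+75) / 0.4290625 = 11.26875 / 0.4290625 ≈ 26.26.

Δx_2 = 26.26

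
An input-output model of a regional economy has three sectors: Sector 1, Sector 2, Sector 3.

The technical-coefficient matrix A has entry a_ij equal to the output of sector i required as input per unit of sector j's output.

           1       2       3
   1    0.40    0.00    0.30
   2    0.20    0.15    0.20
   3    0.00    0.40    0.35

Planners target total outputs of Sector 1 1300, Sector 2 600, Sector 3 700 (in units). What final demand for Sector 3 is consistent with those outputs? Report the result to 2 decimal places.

d_3 = 215.00

I − A =
  [   0.60     0.00    -0.30]
  [  -0.20     0.85    -0.20]
  [   0.00    -0.40     0.65]
d = (I − A) x:
  d_1 = (+0.60)·1300 + (+0.00)·600 + (-0.30)·700 = 570.00
  d_2 = (-0.20)·1300 + (+0.85)·600 + (-0.20)·700 = 110.00
  d_3 = (+0.00)·1300 + (-0.40)·600 + (+0.65)·700 = 215.00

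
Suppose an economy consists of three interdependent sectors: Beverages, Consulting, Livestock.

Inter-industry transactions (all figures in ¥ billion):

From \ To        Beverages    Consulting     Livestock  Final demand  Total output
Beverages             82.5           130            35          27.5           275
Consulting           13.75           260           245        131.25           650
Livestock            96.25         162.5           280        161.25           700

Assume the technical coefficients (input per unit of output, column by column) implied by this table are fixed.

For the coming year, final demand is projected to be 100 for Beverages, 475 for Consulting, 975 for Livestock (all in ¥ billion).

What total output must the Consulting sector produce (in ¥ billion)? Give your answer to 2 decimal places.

Technical coefficients a_ij = z_ij / X_j:
  a_11 = 82.5/275 = 0.30, a_21 = 13.75/275 = 0.05, a_31 = 96.25/275 = 0.35
  a_12 = 130/650 = 0.20, a_22 = 260/650 = 0.40, a_32 = 162.5/650 = 0.25
  a_13 = 35/700 = 0.05, a_23 = 245/700 = 0.35, a_33 = 280/700 = 0.40
I − A =
  [   0.70    -0.20    -0.05]
  [  -0.05     0.60    -0.35]
  [  -0.35    -0.25     0.60]
Cofactors of I−A, C_ij = (−1)^(i+j)·(minor ij) (rows/columns in the sector order above):
  C_11 = (0.60)(0.60) − (-0.35)(-0.25) = 0.2725
  C_12 = −[(-0.05)(0.60) − (-0.35)(-0.35)] = 0.1525
  C_13 = (-0.05)(-0.25) − (0.60)(-0.35) = 0.2225
  C_21 = −[(-0.20)(0.60) − (-0.05)(-0.25)] = 0.1325
  C_22 = (0.70)(0.60) − (-0.05)(-0.35) = 0.4025
  C_23 = −[(0.70)(-0.25) − (-0.20)(-0.35)] = 0.2450
  C_31 = (-0.20)(-0.35) − (-0.05)(0.60) = 0.1000
  C_32 = −[(0.70)(-0.35) − (-0.05)(-0.05)] = 0.2475
  C_33 = (0.70)(0.60) − (-0.20)(-0.05) = 0.4100
det(I−A) = Σ_j (I−A)_1j·C_1j = (0.70)(0.2725) + (-0.20)(0.1525) + (-0.05)(0.2225) = 0.149125
adj(I−A) = Cᵀ =
  [ 0.2725   0.1325   0.1000]
  [ 0.1525   0.4025   0.2475]
  [ 0.2225   0.2450   0.4100]
(I − A)⁻¹ = adj(I−A) / det(I−A) ≈
  [   1.8273     0.8885     0.6706]
  [   1.0226     2.6991     1.6597]
  [   1.4920     1.6429     2.7494]
x = (I − A)⁻¹ d = adj(I−A)·d / det(I−A), with det(I−A) = 0.149125:
  x_1 = (0.2725·100 + 0.1325·475 + 0.1000·975) / 0.149125 = 187.6875 / 0.149125 ≈ 1258.59
  x_2 = (0.1525·100 + 0.4025·475 + 0.2475·975) / 0.149125 = 447.75 / 0.149125 ≈ 3002.51
  x_3 = (0.2225·100 + 0.2450·475 + 0.4100·975) / 0.149125 = 538.375 / 0.149125 ≈ 3610.23

x_2 = 3002.51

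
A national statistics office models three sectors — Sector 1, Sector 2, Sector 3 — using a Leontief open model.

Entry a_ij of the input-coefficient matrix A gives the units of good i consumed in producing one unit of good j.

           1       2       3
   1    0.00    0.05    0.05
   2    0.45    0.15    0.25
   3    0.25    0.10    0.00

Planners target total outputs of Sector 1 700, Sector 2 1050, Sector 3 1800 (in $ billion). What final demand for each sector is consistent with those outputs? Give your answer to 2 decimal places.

I − A =
  [   1.00    -0.05    -0.05]
  [  -0.45     0.85    -0.25]
  [  -0.25    -0.10     1.00]
d = (I − A) x:
  d_1 = (+1.00)·700 + (-0.05)·1050 + (-0.05)·1800 = 557.50
  d_2 = (-0.45)·700 + (+0.85)·1050 + (-0.25)·1800 = 127.50
  d_3 = (-0.25)·700 + (-0.10)·1050 + (+1.00)·1800 = 1520.00

d_1 = 557.50, d_2 = 127.50, d_3 = 1520.00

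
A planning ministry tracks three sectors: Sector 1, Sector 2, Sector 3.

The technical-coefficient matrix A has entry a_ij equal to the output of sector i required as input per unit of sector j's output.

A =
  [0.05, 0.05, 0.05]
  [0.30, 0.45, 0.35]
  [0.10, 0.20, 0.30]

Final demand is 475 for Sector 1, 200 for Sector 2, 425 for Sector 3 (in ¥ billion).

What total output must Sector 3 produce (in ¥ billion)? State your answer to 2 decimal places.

x_3 = 1099.78

I − A =
  [   0.95    -0.05    -0.05]
  [  -0.30     0.55    -0.35]
  [  -0.10    -0.20     0.70]
Cofactors of I−A, C_ij = (−1)^(i+j)·(minor ij) (rows/columns in the sector order above):
  C_11 = (0.55)(0.70) − (-0.35)(-0.20) = 0.3150
  C_12 = −[(-0.30)(0.70) − (-0.35)(-0.10)] = 0.2450
  C_13 = (-0.30)(-0.20) − (0.55)(-0.10) = 0.1150
  C_21 = −[(-0.05)(0.70) − (-0.05)(-0.20)] = 0.0450
  C_22 = (0.95)(0.70) − (-0.05)(-0.10) = 0.6600
  C_23 = −[(0.95)(-0.20) − (-0.05)(-0.10)] = 0.1950
  C_31 = (-0.05)(-0.35) − (-0.05)(0.55) = 0.0450
  C_32 = −[(0.95)(-0.35) − (-0.05)(-0.30)] = 0.3475
  C_33 = (0.95)(0.55) − (-0.05)(-0.30) = 0.5075
det(I−A) = Σ_j (I−A)_1j·C_1j = (0.95)(0.3150) + (-0.05)(0.2450) + (-0.05)(0.1150) = 0.28125
adj(I−A) = Cᵀ =
  [ 0.3150   0.0450   0.0450]
  [ 0.2450   0.6600   0.3475]
  [ 0.1150   0.1950   0.5075]
(I − A)⁻¹ = adj(I−A) / det(I−A) ≈
  [   1.1200     0.1600     0.1600]
  [   0.8711     2.3467     1.2356]
  [   0.4089     0.6933     1.8044]
x = (I − A)⁻¹ d = adj(I−A)·d / det(I−A), with det(I−A) = 0.28125:
  x_1 = (0.3150·475 + 0.0450·200 + 0.0450·425) / 0.28125 = 177.75 / 0.28125 = 632.00
  x_2 = (0.2450·475 + 0.6600·200 + 0.3475·425) / 0.28125 = 396.0625 / 0.28125 ≈ 1408.22
  x_3 = (0.1150·475 + 0.1950·200 + 0.5075·425) / 0.28125 = 309.3125 / 0.28125 ≈ 1099.78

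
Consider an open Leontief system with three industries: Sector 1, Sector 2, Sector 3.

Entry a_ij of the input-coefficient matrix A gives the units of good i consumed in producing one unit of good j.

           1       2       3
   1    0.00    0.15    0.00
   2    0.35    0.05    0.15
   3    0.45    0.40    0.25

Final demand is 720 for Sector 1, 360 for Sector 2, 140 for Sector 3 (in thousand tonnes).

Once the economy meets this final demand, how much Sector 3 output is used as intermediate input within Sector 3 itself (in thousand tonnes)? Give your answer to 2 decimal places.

I − A =
  [   1.00    -0.15     0.00]
  [  -0.35     0.95    -0.15]
  [  -0.45    -0.40     0.75]
Cofactors of I−A, C_ij = (−1)^(i+j)·(minor ij) (rows/columns in the sector order above):
  C_11 = (0.95)(0.75) − (-0.15)(-0.40) = 0.6525
  C_12 = −[(-0.35)(0.75) − (-0.15)(-0.45)] = 0.3300
  C_13 = (-0.35)(-0.40) − (0.95)(-0.45) = 0.5675
  C_21 = −[(-0.15)(0.75) − (0.00)(-0.40)] = 0.1125
  C_22 = (1.00)(0.75) − (0.00)(-0.45) = 0.7500
  C_23 = −[(1.00)(-0.40) − (-0.15)(-0.45)] = 0.4675
  C_31 = (-0.15)(-0.15) − (0.00)(0.95) = 0.0225
  C_32 = −[(1.00)(-0.15) − (0.00)(-0.35)] = 0.1500
  C_33 = (1.00)(0.95) − (-0.15)(-0.35) = 0.8975
det(I−A) = Σ_j (I−A)_1j·C_1j = (1.00)(0.6525) + (-0.15)(0.3300) + (0.00)(0.5675) = 0.6030
adj(I−A) = Cᵀ =
  [ 0.6525   0.1125   0.0225]
  [ 0.3300   0.7500   0.1500]
  [ 0.5675   0.4675   0.8975]
(I − A)⁻¹ = adj(I−A) / det(I−A) ≈
  [   1.0821     0.1866     0.0373]
  [   0.5473     1.2438     0.2488]
  [   0.9411     0.7753     1.4884]
First solve x = (I − A)⁻¹ d = adj(I−A)·d / det(I−A); in particular x_3 = (0.5675·720 + 0.4675·360 + 0.8975·140) / 0.6030 = 702.55 / 0.6030 ≈ 1165.0912.
Intermediate flow from 3 to 3: z_33 = a_33 · x_3 = 0.25 × 702.55 / 0.6030 = 175.6375 / 0.6030 ≈ 291.27.

z_33 = 291.27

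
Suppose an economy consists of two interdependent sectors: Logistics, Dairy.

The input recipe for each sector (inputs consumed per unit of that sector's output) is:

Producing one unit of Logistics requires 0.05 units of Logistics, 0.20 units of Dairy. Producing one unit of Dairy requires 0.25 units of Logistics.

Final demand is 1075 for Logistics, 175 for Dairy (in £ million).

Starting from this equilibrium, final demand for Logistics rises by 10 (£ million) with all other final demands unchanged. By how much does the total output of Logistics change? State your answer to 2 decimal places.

I − A =
  [   0.95    -0.25]
  [  -0.20     1.00]
det(I−A) = (0.95)(1.00) − (-0.25)(-0.20) = 0.9000
adj(I−A) = [[1.00, 0.25], [0.20, 0.95]]
(I − A)⁻¹ = adj(I−A) / det(I−A) ≈
  [   1.1111     0.2778]
  [   0.2222     1.0556]
Δx = (I − A)⁻¹ Δd with Δd having +10 in the Logistics component and 0 elsewhere.
So Δx_1 = L_11 · (+10), where L_11 = adj(I−A)_11 / det(I−A) = 1.00 / 0.9000.
Δx_1 = 1.00 × (+10) / 0.9000 = 10.00 / 0.9000 ≈ 11.11.

Δx_1 = 11.11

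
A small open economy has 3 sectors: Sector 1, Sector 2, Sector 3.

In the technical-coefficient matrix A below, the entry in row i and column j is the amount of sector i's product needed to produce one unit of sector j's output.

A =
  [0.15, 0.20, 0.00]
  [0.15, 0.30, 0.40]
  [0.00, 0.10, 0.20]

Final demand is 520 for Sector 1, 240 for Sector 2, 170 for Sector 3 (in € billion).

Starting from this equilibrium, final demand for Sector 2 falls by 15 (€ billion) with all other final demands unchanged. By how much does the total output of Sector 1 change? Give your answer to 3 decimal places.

I − A =
  [   0.85    -0.20     0.00]
  [  -0.15     0.70    -0.40]
  [   0.00    -0.10     0.80]
Cofactors of I−A, C_ij = (−1)^(i+j)·(minor ij) (rows/columns in the sector order above):
  C_11 = (0.70)(0.80) − (-0.40)(-0.10) = 0.5200
  C_12 = −[(-0.15)(0.80) − (-0.40)(0.00)] = 0.1200
  C_13 = (-0.15)(-0.10) − (0.70)(0.00) = 0.0150
  C_21 = −[(-0.20)(0.80) − (0.00)(-0.10)] = 0.1600
  C_22 = (0.85)(0.80) − (0.00)(0.00) = 0.6800
  C_23 = −[(0.85)(-0.10) − (-0.20)(0.00)] = 0.0850
  C_31 = (-0.20)(-0.40) − (0.00)(0.70) = 0.0800
  C_32 = −[(0.85)(-0.40) − (0.00)(-0.15)] = 0.3400
  C_33 = (0.85)(0.70) − (-0.20)(-0.15) = 0.5650
det(I−A) = Σ_j (I−A)_1j·C_1j = (0.85)(0.5200) + (-0.20)(0.1200) + (0.00)(0.0150) = 0.4180
adj(I−A) = Cᵀ =
  [ 0.5200   0.1600   0.0800]
  [ 0.1200   0.6800   0.3400]
  [ 0.0150   0.0850   0.5650]
(I − A)⁻¹ = adj(I−A) / det(I−A) ≈
  [   1.2440     0.3828     0.1914]
  [   0.2871     1.6268     0.8134]
  [   0.0359     0.2033     1.3517]
Δx = (I − A)⁻¹ Δd with Δd having -15 in the Sector 2 component and 0 elsewhere.
So Δx_1 = L_12 · (-15), where L_12 = adj(I−A)_12 / det(I−A) = 0.1600 / 0.4180.
Δx_1 = 0.1600 × (-15) / 0.4180 = -2.40 / 0.4180 ≈ -5.742.

Δx_1 = -5.742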